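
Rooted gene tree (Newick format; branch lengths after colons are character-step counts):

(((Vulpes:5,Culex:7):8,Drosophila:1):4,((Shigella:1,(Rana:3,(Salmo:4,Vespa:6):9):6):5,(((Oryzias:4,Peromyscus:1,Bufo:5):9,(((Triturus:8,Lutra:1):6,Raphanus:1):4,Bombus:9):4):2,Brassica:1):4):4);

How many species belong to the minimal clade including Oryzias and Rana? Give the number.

12

The MRCA of Oryzias and Rana is the node subtending ((Shigella,(Rana,(Salmo,Vespa))),(((Oryzias,Peromyscus,Bufo),(((Triturus,Lutra),Raphanus),Bombus)),Brassica)).
That clade contains 12 terminal taxa: Bombus, Brassica, Bufo, Lutra, Oryzias, Peromyscus, Rana, Raphanus, Salmo, Shigella, Triturus, Vespa.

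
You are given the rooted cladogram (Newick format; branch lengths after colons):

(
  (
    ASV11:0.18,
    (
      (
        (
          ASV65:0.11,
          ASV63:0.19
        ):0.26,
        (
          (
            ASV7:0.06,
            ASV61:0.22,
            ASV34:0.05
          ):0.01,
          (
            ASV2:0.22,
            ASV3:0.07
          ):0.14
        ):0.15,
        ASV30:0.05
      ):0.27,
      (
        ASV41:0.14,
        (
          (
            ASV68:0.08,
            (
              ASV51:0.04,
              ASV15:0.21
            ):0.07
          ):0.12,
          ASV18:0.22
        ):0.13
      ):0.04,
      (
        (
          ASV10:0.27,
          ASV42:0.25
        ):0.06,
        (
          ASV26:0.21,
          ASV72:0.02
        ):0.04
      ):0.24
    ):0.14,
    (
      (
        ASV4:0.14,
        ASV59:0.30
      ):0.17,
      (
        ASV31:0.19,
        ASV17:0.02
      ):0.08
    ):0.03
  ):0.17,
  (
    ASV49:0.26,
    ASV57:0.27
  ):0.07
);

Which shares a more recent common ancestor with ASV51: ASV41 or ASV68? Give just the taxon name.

ASV68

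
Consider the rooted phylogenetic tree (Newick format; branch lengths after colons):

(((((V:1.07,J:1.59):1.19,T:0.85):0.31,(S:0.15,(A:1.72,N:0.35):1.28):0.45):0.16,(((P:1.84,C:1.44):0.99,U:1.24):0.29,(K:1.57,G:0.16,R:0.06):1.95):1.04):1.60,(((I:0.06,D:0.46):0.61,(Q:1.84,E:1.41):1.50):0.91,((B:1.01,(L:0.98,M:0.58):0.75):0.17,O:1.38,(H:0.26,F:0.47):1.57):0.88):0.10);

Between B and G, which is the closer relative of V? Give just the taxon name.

G

The MRCA of V and G subtends ((((V,J),T),(S,(A,N))),(((P,C),U),(K,G,R))) (12 taxa).
The MRCA of V and B is the root, subtending the entire tree (22 taxa).
The first is nested inside the second, so V shares a more recent common ancestor with G.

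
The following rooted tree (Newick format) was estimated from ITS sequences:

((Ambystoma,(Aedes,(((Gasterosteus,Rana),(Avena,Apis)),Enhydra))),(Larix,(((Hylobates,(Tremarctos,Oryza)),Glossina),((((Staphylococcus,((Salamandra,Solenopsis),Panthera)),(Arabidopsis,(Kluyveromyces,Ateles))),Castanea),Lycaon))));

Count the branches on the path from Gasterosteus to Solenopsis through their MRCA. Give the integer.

The MRCA of Gasterosteus and Solenopsis is the root of the tree.
From Gasterosteus up to that node: 6 branches. From Solenopsis up to the same node: 9 branches. Total: 6 + 9 = 15.

15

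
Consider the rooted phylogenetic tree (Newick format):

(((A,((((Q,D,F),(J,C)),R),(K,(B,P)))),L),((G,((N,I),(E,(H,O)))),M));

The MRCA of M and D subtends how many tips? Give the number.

18

The MRCA of M and D is the root, so the clade is the entire tree.
That clade contains 18 terminal taxa: A, B, C, D, E, F, G, H, I, J, K, L, M, N, O, P, Q, R.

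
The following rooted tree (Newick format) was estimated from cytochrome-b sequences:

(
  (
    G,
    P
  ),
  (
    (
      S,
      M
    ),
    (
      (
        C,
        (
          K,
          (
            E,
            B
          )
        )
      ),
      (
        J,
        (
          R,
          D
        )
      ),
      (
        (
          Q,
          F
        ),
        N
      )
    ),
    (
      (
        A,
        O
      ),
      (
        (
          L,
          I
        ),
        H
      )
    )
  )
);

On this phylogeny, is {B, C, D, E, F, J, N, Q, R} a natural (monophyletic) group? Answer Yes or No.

The MRCA of the listed taxa subtends ((C,(K,(E,B))),(J,(R,D)),((Q,F),N)).
That clade also contains K, which is not in the proposed group, so the group is not monophyletic.

No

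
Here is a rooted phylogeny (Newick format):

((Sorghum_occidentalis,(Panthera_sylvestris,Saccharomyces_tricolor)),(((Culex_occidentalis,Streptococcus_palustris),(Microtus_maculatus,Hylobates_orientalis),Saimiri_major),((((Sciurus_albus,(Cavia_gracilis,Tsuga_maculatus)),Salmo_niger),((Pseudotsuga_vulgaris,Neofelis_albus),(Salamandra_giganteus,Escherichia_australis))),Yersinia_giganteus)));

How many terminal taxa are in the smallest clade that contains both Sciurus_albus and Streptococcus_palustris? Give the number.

14

The MRCA of Sciurus_albus and Streptococcus_palustris is the node subtending (((Culex_occidentalis,Streptococcus_palustris),(Microtus_maculatus,Hylobates_orientalis),Saimiri_major),((((Sciurus_albus,(Cavia_gracilis,Tsuga_maculatus)),Salmo_niger),((Pseudotsuga_vulgaris,Neofelis_albus),(Salamandra_giganteus,Escherichia_australis))),Yersinia_giganteus)).
That clade contains 14 terminal taxa: Cavia_gracilis, Culex_occidentalis, Escherichia_australis, Hylobates_orientalis, Microtus_maculatus, Neofelis_albus, Pseudotsuga_vulgaris, Saimiri_major, Salamandra_giganteus, Salmo_niger, Sciurus_albus, Streptococcus_palustris, Tsuga_maculatus, Yersinia_giganteus.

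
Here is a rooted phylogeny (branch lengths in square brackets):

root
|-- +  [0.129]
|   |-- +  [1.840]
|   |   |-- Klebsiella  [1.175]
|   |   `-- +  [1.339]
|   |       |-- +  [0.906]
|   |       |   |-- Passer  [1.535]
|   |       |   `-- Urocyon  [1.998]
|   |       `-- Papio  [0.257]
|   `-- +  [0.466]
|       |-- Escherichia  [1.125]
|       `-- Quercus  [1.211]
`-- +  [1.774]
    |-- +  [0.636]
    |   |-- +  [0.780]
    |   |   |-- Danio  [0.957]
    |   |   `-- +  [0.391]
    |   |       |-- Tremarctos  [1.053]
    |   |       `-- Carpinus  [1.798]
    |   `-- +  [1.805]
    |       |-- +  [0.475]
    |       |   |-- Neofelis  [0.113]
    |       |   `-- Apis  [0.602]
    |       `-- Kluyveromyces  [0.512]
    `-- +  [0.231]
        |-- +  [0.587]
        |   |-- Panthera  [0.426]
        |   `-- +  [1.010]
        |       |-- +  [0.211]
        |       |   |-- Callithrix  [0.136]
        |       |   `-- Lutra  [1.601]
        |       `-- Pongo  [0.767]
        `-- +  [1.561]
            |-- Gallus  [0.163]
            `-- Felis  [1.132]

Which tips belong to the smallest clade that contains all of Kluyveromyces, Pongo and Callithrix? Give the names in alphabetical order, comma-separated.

Apis, Callithrix, Carpinus, Danio, Felis, Gallus, Kluyveromyces, Lutra, Neofelis, Panthera, Pongo, Tremarctos

Tracing Kluyveromyces: it sits inside ((Neofelis,Apis),Kluyveromyces).
Tracing Pongo: it sits inside ((Callithrix,Lutra),Pongo).
Tracing Callithrix: it sits inside (Callithrix,Lutra).
The smallest clade enclosing all 3 is (((Danio,(Tremarctos,Carpinus)),((Neofelis,Apis),Kluyveromyces)),((Panthera,((Callithrix,Lutra),Pongo)),(Gallus,Felis))); the answer is its 12 terminal taxa in alphabetical order.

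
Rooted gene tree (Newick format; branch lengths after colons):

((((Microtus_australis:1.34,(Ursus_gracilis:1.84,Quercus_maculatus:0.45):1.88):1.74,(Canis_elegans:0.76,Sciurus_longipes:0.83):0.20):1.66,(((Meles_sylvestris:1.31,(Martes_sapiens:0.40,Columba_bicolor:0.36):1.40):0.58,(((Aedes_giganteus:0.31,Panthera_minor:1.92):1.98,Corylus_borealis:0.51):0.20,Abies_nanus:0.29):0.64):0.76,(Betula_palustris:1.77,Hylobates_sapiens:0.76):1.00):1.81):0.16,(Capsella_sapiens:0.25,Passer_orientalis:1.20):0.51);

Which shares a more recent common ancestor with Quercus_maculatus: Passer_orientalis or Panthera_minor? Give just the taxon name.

The MRCA of Quercus_maculatus and Panthera_minor subtends (((Microtus_australis,(Ursus_gracilis,Quercus_maculatus)),(Canis_elegans,Sciurus_longipes)),(((Meles_sylvestris,(Martes_sapiens,Columba_bicolor)),(((Aedes_giganteus,Panthera_minor),Corylus_borealis),Abies_nanus)),(Betula_palustris,Hylobates_sapiens))) (14 taxa).
The MRCA of Quercus_maculatus and Passer_orientalis is the root, subtending the entire tree (16 taxa).
The first is nested inside the second, so Quercus_maculatus shares a more recent common ancestor with Panthera_minor.

Panthera_minor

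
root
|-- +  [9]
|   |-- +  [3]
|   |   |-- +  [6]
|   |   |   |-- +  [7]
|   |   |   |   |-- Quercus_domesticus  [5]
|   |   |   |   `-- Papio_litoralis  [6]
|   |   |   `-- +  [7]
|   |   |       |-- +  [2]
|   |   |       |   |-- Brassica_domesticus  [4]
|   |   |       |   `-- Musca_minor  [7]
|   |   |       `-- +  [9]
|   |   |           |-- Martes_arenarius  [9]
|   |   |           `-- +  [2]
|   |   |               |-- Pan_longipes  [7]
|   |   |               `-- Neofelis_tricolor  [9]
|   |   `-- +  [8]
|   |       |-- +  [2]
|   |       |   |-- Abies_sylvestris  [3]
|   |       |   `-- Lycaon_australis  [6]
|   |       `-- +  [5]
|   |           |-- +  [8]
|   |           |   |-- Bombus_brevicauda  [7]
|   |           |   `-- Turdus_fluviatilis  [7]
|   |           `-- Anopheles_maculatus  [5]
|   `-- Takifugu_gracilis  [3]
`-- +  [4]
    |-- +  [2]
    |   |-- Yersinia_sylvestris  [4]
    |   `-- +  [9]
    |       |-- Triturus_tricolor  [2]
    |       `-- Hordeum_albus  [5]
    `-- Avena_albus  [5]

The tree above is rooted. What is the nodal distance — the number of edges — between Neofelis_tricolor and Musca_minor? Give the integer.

5

The MRCA of Neofelis_tricolor and Musca_minor is the node subtending ((Brassica_domesticus,Musca_minor),(Martes_arenarius,(Pan_longipes,Neofelis_tricolor))).
From Neofelis_tricolor up to that node: 3 branches. From Musca_minor up to the same node: 2 branches. Total: 3 + 2 = 5.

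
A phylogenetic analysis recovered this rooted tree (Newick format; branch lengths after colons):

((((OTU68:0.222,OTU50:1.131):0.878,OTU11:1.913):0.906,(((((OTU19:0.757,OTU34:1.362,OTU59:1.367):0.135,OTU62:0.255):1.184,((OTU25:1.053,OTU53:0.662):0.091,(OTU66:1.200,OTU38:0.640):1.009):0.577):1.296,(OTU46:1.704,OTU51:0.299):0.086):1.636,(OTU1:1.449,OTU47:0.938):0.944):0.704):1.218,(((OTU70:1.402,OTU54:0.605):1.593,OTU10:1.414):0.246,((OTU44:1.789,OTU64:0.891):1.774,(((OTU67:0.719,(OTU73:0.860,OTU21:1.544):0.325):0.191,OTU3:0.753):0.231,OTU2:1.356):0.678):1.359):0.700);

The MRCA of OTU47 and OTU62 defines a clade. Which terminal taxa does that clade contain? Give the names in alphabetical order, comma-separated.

Tracing OTU47: it sits inside (OTU1,OTU47).
Tracing OTU62: it sits inside ((OTU19,OTU34,OTU59),OTU62).
The smallest clade enclosing both is (((((OTU19,OTU34,OTU59),OTU62),((OTU25,OTU53),(OTU66,OTU38))),(OTU46,OTU51)),(OTU1,OTU47)); the answer is its 12 terminal taxa in alphabetical order.

OTU1, OTU19, OTU25, OTU34, OTU38, OTU46, OTU47, OTU51, OTU53, OTU59, OTU62, OTU66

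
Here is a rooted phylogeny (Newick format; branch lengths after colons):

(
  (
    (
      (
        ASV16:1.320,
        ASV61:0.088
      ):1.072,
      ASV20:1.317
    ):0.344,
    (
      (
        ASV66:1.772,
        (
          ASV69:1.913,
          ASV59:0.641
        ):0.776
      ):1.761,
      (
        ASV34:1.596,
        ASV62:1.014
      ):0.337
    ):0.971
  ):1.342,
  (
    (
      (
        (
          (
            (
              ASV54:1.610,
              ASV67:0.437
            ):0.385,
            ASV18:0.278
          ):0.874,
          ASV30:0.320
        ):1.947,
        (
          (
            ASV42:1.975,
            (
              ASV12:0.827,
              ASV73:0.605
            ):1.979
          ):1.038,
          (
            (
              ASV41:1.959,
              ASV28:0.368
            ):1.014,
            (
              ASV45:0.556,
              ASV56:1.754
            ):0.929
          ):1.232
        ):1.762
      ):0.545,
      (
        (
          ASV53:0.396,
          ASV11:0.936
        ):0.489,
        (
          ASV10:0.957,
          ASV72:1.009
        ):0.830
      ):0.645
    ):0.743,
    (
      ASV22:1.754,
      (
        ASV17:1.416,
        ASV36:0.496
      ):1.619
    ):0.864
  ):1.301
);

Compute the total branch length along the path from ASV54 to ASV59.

12.896

The path runs ASV54 → … → MRCA → … → ASV59; the MRCA is the root of the tree.
Branch lengths along that path: 1.610 + 0.385 + 0.874 + 1.947 + 0.545 + 0.743 + 1.301 + 1.342 + 0.971 + 1.761 + 0.776 + 0.641 = 12.896.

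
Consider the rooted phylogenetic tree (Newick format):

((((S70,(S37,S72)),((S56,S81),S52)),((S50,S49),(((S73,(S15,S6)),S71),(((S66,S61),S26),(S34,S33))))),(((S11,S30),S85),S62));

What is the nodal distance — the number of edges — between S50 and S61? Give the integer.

7

The MRCA of S50 and S61 is the node subtending ((S50,S49),(((S73,(S15,S6)),S71),(((S66,S61),S26),(S34,S33)))).
From S50 up to that node: 2 branches. From S61 up to the same node: 5 branches. Total: 2 + 5 = 7.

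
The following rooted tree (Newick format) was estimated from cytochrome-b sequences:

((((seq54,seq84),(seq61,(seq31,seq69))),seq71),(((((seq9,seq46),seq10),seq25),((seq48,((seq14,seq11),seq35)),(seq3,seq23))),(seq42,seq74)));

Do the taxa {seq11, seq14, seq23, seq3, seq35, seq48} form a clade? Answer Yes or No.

Yes

The most recent common ancestor of these taxa subtends ((seq48,((seq14,seq11),seq35)),(seq3,seq23)).
That clade has exactly 6 tips — every listed taxon and nothing else — so the group is monophyletic.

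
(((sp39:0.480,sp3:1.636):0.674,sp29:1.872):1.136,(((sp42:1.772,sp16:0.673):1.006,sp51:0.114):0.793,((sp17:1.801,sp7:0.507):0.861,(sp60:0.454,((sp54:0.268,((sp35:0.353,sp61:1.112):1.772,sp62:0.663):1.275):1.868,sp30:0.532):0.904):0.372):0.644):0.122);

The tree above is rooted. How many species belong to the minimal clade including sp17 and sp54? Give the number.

8

The MRCA of sp17 and sp54 is the node subtending ((sp17,sp7),(sp60,((sp54,((sp35,sp61),sp62)),sp30))).
That clade contains 8 terminal taxa: sp17, sp30, sp35, sp54, sp60, sp61, sp62, sp7.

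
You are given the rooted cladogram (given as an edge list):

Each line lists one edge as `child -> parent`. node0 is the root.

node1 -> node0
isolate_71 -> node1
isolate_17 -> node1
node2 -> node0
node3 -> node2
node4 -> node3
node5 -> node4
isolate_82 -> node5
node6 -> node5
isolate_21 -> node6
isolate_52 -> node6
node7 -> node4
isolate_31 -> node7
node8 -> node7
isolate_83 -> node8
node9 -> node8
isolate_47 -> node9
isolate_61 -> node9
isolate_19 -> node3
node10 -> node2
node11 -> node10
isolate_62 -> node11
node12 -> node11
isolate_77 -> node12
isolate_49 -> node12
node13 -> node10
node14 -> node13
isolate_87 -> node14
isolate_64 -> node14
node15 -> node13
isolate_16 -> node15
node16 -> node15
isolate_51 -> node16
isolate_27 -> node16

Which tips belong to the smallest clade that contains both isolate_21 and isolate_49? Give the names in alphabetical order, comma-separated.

isolate_16, isolate_19, isolate_21, isolate_27, isolate_31, isolate_47, isolate_49, isolate_51, isolate_52, isolate_61, isolate_62, isolate_64, isolate_77, isolate_82, isolate_83, isolate_87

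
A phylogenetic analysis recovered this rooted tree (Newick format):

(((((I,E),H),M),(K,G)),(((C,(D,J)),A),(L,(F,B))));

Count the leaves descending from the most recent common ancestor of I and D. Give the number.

13

The MRCA of I and D is the root, so the clade is the entire tree.
That clade contains 13 terminal taxa: A, B, C, D, E, F, G, H, I, J, K, L, M.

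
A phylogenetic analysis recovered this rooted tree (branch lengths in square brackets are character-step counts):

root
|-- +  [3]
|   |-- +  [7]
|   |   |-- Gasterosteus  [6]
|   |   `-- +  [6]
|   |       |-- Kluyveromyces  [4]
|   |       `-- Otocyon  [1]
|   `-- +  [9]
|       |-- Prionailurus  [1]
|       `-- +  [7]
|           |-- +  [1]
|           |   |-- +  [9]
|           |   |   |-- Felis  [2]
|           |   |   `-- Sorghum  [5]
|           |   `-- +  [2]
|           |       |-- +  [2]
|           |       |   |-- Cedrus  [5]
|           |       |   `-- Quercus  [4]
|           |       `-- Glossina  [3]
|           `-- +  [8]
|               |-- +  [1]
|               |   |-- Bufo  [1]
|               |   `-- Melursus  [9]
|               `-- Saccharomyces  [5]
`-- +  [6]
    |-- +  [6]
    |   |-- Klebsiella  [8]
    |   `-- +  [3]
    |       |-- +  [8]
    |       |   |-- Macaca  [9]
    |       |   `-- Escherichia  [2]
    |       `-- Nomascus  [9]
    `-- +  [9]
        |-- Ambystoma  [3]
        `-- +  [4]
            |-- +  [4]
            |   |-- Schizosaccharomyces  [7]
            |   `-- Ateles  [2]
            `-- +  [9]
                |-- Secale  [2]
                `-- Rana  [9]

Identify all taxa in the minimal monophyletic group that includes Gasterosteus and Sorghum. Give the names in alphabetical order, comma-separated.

Bufo, Cedrus, Felis, Gasterosteus, Glossina, Kluyveromyces, Melursus, Otocyon, Prionailurus, Quercus, Saccharomyces, Sorghum

Tracing Gasterosteus: it sits inside (Gasterosteus,(Kluyveromyces,Otocyon)).
Tracing Sorghum: it sits inside (Felis,Sorghum).
The smallest clade enclosing both is ((Gasterosteus,(Kluyveromyces,Otocyon)),(Prionailurus,(((Felis,Sorghum),((Cedrus,Quercus),Glossina)),((Bufo,Melursus),Saccharomyces)))); the answer is its 12 terminal taxa in alphabetical order.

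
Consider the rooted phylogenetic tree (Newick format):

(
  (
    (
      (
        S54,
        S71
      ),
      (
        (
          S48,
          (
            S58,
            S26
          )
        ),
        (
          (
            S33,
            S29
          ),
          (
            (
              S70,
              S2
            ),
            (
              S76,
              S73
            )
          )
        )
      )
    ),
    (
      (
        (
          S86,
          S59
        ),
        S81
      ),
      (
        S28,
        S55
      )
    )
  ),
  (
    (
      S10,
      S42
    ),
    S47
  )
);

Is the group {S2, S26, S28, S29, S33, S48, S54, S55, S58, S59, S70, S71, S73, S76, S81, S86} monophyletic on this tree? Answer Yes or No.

Yes

The most recent common ancestor of these taxa subtends (((S54,S71),((S48,(S58,S26)),((S33,S29),((S70,S2),(S76,S73))))),(((S86,S59),S81),(S28,S55))).
That clade has exactly 16 tips — every listed taxon and nothing else — so the group is monophyletic.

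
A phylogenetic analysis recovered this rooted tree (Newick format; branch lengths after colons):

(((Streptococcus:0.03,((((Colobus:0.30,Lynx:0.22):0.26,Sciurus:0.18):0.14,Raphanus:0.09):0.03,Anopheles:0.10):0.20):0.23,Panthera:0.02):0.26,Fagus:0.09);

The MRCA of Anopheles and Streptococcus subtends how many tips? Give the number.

The MRCA of Anopheles and Streptococcus is the node subtending (Streptococcus,((((Colobus,Lynx),Sciurus),Raphanus),Anopheles)).
That clade contains 6 terminal taxa: Anopheles, Colobus, Lynx, Raphanus, Sciurus, Streptococcus.

6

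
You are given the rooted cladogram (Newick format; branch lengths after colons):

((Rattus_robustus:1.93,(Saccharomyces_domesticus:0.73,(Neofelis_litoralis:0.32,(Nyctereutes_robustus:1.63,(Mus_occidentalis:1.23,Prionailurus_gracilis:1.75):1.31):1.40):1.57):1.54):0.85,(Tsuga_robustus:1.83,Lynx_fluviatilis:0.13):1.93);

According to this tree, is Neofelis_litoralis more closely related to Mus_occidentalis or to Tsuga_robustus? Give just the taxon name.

The MRCA of Neofelis_litoralis and Mus_occidentalis subtends (Neofelis_litoralis,(Nyctereutes_robustus,(Mus_occidentalis,Prionailurus_gracilis))) (4 taxa).
The MRCA of Neofelis_litoralis and Tsuga_robustus is the root, subtending the entire tree (8 taxa).
The first is nested inside the second, so Neofelis_litoralis shares a more recent common ancestor with Mus_occidentalis.

Mus_occidentalis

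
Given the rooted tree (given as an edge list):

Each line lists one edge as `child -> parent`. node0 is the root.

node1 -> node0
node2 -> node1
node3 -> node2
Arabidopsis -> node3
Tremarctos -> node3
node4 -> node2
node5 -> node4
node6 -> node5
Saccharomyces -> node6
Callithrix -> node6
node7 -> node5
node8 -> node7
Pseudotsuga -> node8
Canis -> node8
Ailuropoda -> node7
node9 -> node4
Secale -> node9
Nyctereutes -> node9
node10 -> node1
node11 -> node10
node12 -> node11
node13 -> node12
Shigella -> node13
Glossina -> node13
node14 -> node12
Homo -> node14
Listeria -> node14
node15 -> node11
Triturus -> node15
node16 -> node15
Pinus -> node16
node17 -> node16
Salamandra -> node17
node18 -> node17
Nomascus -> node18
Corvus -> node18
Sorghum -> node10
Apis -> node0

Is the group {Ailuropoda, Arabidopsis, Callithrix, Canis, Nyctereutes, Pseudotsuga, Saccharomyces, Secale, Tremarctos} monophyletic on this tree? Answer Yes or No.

The most recent common ancestor of these taxa subtends ((Arabidopsis,Tremarctos),(((Saccharomyces,Callithrix),((Pseudotsuga,Canis),Ailuropoda)),(Secale,Nyctereutes))).
That clade has exactly 9 tips — every listed taxon and nothing else — so the group is monophyletic.

Yes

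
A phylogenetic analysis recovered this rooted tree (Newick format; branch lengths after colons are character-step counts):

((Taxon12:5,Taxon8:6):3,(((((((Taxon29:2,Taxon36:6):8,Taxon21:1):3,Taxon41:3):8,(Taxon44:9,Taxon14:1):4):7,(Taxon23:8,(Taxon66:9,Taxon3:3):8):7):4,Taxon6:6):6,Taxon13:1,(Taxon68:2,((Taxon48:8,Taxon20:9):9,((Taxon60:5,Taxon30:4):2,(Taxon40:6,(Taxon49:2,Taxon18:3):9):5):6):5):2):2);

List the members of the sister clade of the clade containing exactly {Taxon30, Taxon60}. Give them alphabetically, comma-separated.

The clade containing exactly {Taxon30, Taxon60} attaches to the tree at the node subtending ((Taxon60,Taxon30),(Taxon40,(Taxon49,Taxon18))).
The other lineage descending from that same node — the sister group — is (Taxon40,(Taxon49,Taxon18)); its 3 tips in alphabetical order are the answer.

Taxon18, Taxon40, Taxon49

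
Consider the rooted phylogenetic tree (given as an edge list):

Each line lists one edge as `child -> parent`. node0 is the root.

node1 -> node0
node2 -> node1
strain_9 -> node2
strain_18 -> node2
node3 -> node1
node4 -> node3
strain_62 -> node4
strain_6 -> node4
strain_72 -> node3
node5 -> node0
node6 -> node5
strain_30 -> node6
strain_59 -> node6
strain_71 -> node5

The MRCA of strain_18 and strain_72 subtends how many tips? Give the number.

5

The MRCA of strain_18 and strain_72 is the node subtending ((strain_9,strain_18),((strain_62,strain_6),strain_72)).
That clade contains 5 terminal taxa: strain_18, strain_6, strain_62, strain_72, strain_9.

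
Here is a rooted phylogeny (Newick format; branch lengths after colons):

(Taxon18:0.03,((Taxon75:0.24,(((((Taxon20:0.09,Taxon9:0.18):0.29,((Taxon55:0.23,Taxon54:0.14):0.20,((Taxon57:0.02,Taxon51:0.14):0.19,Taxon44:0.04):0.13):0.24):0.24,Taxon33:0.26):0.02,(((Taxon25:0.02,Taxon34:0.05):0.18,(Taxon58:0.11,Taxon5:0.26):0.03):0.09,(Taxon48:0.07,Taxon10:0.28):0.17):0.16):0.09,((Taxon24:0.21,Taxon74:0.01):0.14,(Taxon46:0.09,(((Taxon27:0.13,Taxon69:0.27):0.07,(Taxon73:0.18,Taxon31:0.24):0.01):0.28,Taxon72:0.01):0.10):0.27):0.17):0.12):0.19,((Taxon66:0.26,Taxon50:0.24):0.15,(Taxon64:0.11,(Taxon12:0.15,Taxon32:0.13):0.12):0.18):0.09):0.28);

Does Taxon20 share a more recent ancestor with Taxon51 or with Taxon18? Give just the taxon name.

The MRCA of Taxon20 and Taxon51 subtends ((Taxon20,Taxon9),((Taxon55,Taxon54),((Taxon57,Taxon51),Taxon44))) (7 taxa).
The MRCA of Taxon20 and Taxon18 is the root, subtending the entire tree (29 taxa).
The first is nested inside the second, so Taxon20 shares a more recent common ancestor with Taxon51.

Taxon51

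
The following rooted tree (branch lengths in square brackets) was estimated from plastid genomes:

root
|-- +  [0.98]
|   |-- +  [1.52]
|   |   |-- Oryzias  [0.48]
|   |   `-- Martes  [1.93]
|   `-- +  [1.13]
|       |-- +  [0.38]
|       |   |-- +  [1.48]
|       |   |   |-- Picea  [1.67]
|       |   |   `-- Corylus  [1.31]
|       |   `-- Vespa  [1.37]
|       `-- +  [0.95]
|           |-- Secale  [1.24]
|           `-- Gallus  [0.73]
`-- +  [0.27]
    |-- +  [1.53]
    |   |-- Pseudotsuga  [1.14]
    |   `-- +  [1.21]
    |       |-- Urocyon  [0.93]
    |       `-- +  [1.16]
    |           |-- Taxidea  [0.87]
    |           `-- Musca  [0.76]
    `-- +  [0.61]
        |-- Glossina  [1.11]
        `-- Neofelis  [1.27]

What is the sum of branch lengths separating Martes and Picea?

8.11

The path runs Martes → … → MRCA → … → Picea; the MRCA is the node subtending ((Oryzias,Martes),(((Picea,Corylus),Vespa),(Secale,Gallus))).
Branch lengths along that path: 1.93 + 1.52 + 1.13 + 0.38 + 1.48 + 1.67 = 8.11.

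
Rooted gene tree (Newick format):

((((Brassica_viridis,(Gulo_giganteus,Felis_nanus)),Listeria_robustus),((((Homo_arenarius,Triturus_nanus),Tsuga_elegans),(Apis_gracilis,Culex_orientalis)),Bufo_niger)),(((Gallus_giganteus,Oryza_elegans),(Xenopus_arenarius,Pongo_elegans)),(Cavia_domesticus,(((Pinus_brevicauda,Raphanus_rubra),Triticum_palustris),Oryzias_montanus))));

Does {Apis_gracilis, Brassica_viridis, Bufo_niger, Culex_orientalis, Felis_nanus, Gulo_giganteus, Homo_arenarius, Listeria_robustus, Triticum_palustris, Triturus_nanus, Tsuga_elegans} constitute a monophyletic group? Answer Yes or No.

The MRCA of the listed taxa is the root, so the smallest clade containing them is the whole tree.
That clade also contains Cavia_domesticus, Gallus_giganteus, Oryza_elegans, Oryzias_montanus, Pinus_brevicauda, Pongo_elegans, Raphanus_rubra, Xenopus_arenarius, which are not in the proposed group, so the group is not monophyletic.

No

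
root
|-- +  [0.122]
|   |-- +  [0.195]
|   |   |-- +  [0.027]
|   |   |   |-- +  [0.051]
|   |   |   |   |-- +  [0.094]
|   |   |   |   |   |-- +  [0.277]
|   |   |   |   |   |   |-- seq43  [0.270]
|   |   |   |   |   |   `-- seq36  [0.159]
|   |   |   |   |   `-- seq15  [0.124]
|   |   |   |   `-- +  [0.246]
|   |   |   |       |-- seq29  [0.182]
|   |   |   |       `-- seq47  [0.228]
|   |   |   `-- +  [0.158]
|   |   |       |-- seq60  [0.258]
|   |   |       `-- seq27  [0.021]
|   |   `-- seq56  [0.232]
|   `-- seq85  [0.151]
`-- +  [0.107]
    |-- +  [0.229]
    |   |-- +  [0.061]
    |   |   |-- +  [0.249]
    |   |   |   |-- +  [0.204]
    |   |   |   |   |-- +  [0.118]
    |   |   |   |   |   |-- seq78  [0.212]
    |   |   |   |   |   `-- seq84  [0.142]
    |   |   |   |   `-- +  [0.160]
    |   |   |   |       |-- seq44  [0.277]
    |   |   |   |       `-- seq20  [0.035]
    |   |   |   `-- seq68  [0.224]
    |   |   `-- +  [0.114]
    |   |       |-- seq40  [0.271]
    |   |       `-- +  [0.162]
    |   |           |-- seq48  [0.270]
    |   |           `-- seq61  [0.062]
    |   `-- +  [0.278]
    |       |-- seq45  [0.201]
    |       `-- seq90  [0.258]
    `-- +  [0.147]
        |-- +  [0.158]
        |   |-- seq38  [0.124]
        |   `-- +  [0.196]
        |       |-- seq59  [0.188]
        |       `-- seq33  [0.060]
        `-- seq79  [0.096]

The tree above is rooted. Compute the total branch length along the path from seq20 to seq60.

The path runs seq20 → … → MRCA → … → seq60; the MRCA is the root of the tree.
Branch lengths along that path: 0.035 + 0.160 + 0.204 + 0.249 + 0.061 + 0.229 + 0.107 + 0.122 + 0.195 + 0.027 + 0.158 + 0.258 = 1.805.

1.805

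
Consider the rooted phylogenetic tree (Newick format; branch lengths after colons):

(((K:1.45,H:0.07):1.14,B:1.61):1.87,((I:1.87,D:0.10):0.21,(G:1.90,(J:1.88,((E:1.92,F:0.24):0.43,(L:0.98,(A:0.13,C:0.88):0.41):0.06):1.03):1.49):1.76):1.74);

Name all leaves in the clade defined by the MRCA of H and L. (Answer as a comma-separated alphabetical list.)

A, B, C, D, E, F, G, H, I, J, K, L

Tracing H: it sits inside (K,H).
Tracing L: it sits inside (L,(A,C)).
The smallest clade enclosing both is the whole tree (their MRCA is the root), so the answer is all 12 tips in alphabetical order.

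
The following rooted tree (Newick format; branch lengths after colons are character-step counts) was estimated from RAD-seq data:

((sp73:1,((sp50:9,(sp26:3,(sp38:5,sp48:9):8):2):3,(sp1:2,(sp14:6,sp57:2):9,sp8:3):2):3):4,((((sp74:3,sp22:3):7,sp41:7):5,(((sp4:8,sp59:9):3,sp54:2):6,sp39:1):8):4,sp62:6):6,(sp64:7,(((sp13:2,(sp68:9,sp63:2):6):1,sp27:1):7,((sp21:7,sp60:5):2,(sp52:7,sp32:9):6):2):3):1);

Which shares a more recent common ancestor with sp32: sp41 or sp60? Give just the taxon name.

The MRCA of sp32 and sp60 subtends ((sp21,sp60),(sp52,sp32)) (4 taxa).
The MRCA of sp32 and sp41 is the root, subtending the entire tree (26 taxa).
The first is nested inside the second, so sp32 shares a more recent common ancestor with sp60.

sp60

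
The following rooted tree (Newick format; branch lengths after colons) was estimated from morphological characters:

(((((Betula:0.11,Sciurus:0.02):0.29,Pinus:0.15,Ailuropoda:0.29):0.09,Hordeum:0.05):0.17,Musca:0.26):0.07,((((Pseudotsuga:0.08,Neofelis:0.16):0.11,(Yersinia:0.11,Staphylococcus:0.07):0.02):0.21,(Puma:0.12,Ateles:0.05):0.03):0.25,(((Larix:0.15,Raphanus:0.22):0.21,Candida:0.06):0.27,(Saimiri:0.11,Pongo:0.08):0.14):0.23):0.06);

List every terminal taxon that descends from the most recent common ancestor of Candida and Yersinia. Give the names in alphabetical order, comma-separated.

Ateles, Candida, Larix, Neofelis, Pongo, Pseudotsuga, Puma, Raphanus, Saimiri, Staphylococcus, Yersinia

Tracing Candida: it sits inside ((Larix,Raphanus),Candida).
Tracing Yersinia: it sits inside (Yersinia,Staphylococcus).
The smallest clade enclosing both is ((((Pseudotsuga,Neofelis),(Yersinia,Staphylococcus)),(Puma,Ateles)),(((Larix,Raphanus),Candida),(Saimiri,Pongo))); the answer is its 11 terminal taxa in alphabetical order.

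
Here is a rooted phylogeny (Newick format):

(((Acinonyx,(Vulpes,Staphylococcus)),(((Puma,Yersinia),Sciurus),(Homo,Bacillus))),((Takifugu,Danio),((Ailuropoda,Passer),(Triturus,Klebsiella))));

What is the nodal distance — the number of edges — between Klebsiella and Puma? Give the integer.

The MRCA of Klebsiella and Puma is the root of the tree.
From Klebsiella up to that node: 4 branches. From Puma up to the same node: 5 branches. Total: 4 + 5 = 9.

9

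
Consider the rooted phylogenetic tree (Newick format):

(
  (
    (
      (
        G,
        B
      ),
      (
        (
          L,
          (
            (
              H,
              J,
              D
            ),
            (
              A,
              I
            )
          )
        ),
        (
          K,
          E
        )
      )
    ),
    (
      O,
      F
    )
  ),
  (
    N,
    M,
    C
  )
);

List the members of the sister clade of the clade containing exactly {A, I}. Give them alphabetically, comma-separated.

The clade containing exactly {A, I} attaches to the tree at the node subtending ((H,J,D),(A,I)).
The other lineage descending from that same node — the sister group — is (H,J,D); its 3 tips in alphabetical order are the answer.

D, H, J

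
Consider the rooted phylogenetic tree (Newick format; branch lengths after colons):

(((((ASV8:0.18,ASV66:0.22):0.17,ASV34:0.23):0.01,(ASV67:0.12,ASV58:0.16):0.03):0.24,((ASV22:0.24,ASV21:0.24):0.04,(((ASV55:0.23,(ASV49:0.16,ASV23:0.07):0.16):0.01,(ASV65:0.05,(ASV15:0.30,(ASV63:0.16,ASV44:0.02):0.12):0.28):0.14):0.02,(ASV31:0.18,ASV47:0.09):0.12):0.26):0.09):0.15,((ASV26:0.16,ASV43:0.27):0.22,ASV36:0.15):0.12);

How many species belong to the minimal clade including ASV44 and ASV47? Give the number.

The MRCA of ASV44 and ASV47 is the node subtending (((ASV55,(ASV49,ASV23)),(ASV65,(ASV15,(ASV63,ASV44)))),(ASV31,ASV47)).
That clade contains 9 terminal taxa: ASV15, ASV23, ASV31, ASV44, ASV47, ASV49, ASV55, ASV63, ASV65.

9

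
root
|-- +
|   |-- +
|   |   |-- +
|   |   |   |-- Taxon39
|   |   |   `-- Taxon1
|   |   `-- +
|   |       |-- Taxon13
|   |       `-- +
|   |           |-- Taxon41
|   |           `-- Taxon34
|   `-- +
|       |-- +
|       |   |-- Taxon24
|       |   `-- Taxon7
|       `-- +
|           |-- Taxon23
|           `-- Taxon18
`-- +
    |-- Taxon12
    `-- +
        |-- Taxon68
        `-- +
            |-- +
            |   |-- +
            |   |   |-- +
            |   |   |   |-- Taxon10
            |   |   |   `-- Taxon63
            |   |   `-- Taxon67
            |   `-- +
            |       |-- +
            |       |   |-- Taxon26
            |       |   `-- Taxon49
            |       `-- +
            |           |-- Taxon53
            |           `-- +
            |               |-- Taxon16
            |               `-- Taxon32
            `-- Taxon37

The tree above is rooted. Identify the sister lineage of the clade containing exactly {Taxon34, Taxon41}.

Taxon13

The clade containing exactly {Taxon34, Taxon41} attaches to the tree at the node subtending (Taxon13,(Taxon41,Taxon34)).
The other lineage descending from that same node — the sister group — is the single tip Taxon13.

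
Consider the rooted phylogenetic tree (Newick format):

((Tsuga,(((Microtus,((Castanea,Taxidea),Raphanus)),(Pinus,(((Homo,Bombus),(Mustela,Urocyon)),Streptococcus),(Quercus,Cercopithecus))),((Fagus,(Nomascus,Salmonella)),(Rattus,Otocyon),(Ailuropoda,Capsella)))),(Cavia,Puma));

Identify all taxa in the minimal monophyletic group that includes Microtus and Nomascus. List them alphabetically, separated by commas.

Tracing Microtus: it sits inside (Microtus,((Castanea,Taxidea),Raphanus)).
Tracing Nomascus: it sits inside (Nomascus,Salmonella).
The smallest clade enclosing both is (((Microtus,((Castanea,Taxidea),Raphanus)),(Pinus,(((Homo,Bombus),(Mustela,Urocyon)),Streptococcus),(Quercus,Cercopithecus))),((Fagus,(Nomascus,Salmonella)),(Rattus,Otocyon),(Ailuropoda,Capsella))); the answer is its 19 terminal taxa in alphabetical order.

Ailuropoda, Bombus, Capsella, Castanea, Cercopithecus, Fagus, Homo, Microtus, Mustela, Nomascus, Otocyon, Pinus, Quercus, Raphanus, Rattus, Salmonella, Streptococcus, Taxidea, Urocyon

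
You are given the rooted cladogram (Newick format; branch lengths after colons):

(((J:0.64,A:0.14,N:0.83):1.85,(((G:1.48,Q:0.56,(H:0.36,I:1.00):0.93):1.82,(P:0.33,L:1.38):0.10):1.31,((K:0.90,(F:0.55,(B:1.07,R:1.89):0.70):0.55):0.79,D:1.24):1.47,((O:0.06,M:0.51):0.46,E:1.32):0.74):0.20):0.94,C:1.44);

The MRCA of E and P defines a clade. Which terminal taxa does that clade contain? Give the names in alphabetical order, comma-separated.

B, D, E, F, G, H, I, K, L, M, O, P, Q, R

Tracing E: it sits inside ((O,M),E).
Tracing P: it sits inside (P,L).
The smallest clade enclosing both is (((G,Q,(H,I)),(P,L)),((K,(F,(B,R))),D),((O,M),E)); the answer is its 14 terminal taxa in alphabetical order.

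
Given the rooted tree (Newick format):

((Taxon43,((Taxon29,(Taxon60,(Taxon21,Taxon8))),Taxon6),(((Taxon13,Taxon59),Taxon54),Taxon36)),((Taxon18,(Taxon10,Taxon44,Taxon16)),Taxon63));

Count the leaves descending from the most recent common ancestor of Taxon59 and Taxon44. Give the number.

15

The MRCA of Taxon59 and Taxon44 is the root, so the clade is the entire tree.
That clade contains 15 terminal taxa: Taxon10, Taxon13, Taxon16, Taxon18, Taxon21, Taxon29, Taxon36, Taxon43, Taxon44, Taxon54, Taxon59, Taxon6, Taxon60, Taxon63, Taxon8.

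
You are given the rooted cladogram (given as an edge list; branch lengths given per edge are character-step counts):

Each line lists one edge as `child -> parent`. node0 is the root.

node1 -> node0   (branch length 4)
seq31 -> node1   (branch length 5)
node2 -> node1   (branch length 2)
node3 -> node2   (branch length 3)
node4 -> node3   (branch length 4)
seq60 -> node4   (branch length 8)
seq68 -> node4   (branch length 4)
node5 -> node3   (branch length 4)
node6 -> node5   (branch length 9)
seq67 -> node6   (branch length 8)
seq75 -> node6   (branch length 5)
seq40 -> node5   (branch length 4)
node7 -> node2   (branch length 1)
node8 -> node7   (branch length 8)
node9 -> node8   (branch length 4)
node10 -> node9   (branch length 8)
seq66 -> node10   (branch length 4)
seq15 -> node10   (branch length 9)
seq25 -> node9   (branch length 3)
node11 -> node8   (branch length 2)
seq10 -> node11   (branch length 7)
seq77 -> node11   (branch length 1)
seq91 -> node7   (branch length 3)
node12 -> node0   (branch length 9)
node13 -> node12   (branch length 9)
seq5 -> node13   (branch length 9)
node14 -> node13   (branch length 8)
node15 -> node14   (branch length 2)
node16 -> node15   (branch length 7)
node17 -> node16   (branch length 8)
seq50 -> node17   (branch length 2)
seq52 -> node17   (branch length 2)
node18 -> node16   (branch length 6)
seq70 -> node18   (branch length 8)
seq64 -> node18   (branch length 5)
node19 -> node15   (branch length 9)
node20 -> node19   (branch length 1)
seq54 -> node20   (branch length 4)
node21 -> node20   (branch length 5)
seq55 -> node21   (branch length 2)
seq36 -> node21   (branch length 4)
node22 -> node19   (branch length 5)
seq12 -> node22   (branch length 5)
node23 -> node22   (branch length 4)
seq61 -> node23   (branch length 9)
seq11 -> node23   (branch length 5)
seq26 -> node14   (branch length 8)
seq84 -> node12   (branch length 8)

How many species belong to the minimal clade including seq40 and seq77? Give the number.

The MRCA of seq40 and seq77 is the node subtending (((seq60,seq68),((seq67,seq75),seq40)),((((seq66,seq15),seq25),(seq10,seq77)),seq91)).
That clade contains 11 terminal taxa: seq10, seq15, seq25, seq40, seq60, seq66, seq67, seq68, seq75, seq77, seq91.

11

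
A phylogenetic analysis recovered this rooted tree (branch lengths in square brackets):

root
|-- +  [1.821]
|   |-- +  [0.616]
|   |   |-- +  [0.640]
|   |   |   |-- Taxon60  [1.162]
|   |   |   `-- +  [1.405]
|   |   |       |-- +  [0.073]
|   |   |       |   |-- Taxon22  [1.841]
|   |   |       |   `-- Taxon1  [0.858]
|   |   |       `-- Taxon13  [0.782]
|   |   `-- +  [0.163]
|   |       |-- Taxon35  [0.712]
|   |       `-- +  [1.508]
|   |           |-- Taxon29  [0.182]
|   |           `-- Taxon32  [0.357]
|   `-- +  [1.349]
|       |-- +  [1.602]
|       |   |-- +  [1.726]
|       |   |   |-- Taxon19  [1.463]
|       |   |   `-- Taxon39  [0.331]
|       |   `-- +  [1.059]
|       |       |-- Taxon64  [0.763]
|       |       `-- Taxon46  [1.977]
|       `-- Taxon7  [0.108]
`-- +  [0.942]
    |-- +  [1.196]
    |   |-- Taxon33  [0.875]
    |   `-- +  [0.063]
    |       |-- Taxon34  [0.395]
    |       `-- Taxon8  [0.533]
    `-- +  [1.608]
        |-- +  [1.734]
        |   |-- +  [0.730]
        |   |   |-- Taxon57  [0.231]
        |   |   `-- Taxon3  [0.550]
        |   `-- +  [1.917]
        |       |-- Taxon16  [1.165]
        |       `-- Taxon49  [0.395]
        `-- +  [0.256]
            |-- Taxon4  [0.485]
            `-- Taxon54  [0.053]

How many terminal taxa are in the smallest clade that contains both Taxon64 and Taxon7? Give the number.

The MRCA of Taxon64 and Taxon7 is the node subtending (((Taxon19,Taxon39),(Taxon64,Taxon46)),Taxon7).
That clade contains 5 terminal taxa: Taxon19, Taxon39, Taxon46, Taxon64, Taxon7.

5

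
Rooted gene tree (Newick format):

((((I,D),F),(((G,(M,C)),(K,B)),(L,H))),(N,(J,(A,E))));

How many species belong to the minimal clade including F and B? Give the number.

10

The MRCA of F and B is the node subtending (((I,D),F),(((G,(M,C)),(K,B)),(L,H))).
That clade contains 10 terminal taxa: B, C, D, F, G, H, I, K, L, M.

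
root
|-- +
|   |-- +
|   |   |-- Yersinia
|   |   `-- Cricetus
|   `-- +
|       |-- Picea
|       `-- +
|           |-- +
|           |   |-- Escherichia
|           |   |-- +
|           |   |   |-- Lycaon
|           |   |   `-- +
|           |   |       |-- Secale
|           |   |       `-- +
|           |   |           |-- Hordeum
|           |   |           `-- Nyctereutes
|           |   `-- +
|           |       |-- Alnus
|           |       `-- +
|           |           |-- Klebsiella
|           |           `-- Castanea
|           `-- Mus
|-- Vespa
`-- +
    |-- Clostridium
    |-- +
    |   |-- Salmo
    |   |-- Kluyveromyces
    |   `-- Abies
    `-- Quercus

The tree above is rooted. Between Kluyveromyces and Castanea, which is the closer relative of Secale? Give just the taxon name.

The MRCA of Secale and Castanea subtends (Escherichia,(Lycaon,(Secale,(Hordeum,Nyctereutes))),(Alnus,(Klebsiella,Castanea))) (8 taxa).
The MRCA of Secale and Kluyveromyces is the root, subtending the entire tree (18 taxa).
The first is nested inside the second, so Secale shares a more recent common ancestor with Castanea.

Castanea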